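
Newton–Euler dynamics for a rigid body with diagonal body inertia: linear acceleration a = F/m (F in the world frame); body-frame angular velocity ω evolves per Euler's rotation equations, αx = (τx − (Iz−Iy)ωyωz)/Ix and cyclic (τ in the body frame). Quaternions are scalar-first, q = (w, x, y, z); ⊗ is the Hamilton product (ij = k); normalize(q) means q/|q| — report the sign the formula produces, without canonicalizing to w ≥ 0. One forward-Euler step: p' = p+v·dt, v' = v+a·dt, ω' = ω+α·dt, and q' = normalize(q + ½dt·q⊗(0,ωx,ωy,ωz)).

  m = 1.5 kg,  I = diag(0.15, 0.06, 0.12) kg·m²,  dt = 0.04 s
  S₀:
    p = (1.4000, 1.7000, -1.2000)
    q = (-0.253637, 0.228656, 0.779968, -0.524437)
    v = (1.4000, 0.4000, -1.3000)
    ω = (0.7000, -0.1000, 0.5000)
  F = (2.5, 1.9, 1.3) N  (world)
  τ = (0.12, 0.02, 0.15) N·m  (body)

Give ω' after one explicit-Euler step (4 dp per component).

angular accel α = (0.8200, 0.1583, 1.1975)
ω' = ω + α·dt = (0.7328, -0.0937, 0.5479)

ω' = (0.7328, -0.0937, 0.5479)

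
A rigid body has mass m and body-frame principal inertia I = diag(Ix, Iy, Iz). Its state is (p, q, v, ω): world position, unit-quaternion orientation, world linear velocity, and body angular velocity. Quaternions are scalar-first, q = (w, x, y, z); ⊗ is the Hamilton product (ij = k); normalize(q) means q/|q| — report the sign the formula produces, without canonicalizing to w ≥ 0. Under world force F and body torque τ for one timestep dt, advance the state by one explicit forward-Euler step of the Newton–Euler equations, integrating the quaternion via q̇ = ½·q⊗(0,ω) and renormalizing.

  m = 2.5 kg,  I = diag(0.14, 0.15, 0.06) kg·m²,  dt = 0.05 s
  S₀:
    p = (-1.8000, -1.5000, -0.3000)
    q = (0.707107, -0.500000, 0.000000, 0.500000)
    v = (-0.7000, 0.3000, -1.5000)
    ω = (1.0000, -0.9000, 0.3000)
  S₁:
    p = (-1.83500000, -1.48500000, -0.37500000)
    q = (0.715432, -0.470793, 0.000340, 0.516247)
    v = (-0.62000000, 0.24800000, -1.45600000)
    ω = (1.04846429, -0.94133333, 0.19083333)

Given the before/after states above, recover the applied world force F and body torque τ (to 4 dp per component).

F = (4.0000, -2.6000, 2.2000)
τ = (0.1600, -0.1000, -0.1400)

v₁ − v₀ = (0.08000000, -0.05200000, 0.04400000)
m·(v₁−v₀)/dt = (4.0000, -2.6000, 2.2000)
rate change Δω = (0.04846429, -0.04133333, -0.10916667)
I·α + gyro = (0.1600, -0.1000, -0.1400)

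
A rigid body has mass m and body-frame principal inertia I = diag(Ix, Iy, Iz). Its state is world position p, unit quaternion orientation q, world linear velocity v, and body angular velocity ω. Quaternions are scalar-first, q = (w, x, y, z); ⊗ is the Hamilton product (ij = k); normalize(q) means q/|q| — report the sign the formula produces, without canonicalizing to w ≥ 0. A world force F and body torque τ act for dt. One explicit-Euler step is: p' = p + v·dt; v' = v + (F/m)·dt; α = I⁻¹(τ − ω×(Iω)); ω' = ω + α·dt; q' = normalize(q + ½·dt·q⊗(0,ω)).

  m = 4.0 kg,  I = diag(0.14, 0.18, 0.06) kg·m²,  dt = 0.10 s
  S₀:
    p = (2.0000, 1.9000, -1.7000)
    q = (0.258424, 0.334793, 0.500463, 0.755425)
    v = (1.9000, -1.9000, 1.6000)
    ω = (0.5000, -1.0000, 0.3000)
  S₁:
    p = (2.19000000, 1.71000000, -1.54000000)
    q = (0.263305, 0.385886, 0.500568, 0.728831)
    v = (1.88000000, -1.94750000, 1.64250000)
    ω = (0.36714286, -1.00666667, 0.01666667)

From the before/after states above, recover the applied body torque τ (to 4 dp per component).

τ = (-0.1500, 0.0000, -0.1900)

rate change Δω = (-0.13285714, -0.00666667, -0.28333333)
τ = I·(Δω/dt) + ω₀×(Iω₀) = (-0.1500, 0.0000, -0.1900)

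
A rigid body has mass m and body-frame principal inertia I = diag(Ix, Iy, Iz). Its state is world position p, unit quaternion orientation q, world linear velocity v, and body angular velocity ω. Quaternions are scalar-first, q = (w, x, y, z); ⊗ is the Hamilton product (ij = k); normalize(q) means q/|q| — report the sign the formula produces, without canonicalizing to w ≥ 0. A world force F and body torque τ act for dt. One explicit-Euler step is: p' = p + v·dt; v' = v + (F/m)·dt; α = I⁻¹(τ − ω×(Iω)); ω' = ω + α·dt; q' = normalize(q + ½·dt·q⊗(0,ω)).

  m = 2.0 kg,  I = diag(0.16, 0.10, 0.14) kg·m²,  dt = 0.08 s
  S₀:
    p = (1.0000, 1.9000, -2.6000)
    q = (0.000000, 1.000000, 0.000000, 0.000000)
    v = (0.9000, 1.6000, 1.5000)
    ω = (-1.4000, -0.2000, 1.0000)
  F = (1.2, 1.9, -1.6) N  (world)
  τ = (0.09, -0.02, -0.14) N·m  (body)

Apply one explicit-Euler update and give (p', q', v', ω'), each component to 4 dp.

p' = (1.0720, 2.0280, -2.4800)
q' = (0.0559, 0.9976, -0.0399, -0.0080)
v' = (0.9480, 1.6760, 1.4360)
ω' = (-1.3510, -0.1936, 0.9296)

(τ − ω×Iω)/I = (0.6125, 0.0800, -0.8800)
new body rate ω' = (-1.3510, -0.1936, 0.9296)
q⊗(0,ω) = (1.4000000, 0.0000000, -1.0000000, -0.2000000)
q' = normalize(q + ½dt·q⊗(0,ω)) = (0.0559, 0.9976, -0.0399, -0.0080)
p' = p + v·dt = (1.0720, 2.0280, -2.4800)
v' = v + a·dt = (0.9480, 1.6760, 1.4360)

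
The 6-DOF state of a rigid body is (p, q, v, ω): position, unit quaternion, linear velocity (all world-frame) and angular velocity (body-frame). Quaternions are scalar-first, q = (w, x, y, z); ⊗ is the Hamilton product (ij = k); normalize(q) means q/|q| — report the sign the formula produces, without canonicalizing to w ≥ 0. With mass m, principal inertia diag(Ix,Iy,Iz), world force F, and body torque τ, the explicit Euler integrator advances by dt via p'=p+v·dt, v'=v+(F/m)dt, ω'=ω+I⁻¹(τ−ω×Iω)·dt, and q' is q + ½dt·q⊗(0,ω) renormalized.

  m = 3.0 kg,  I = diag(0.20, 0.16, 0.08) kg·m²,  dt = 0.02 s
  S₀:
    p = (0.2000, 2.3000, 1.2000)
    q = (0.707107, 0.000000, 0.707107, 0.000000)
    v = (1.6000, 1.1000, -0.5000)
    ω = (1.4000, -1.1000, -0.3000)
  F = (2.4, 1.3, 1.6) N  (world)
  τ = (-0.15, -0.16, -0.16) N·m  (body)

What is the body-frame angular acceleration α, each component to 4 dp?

α = (-0.6180, -0.6850, -2.7700)

ω×(Iω) gyroscopic = (-0.0264, -0.0504, 0.0616)
α = I⁻¹(τ − ω×Iω) = (-0.6180, -0.6850, -2.7700)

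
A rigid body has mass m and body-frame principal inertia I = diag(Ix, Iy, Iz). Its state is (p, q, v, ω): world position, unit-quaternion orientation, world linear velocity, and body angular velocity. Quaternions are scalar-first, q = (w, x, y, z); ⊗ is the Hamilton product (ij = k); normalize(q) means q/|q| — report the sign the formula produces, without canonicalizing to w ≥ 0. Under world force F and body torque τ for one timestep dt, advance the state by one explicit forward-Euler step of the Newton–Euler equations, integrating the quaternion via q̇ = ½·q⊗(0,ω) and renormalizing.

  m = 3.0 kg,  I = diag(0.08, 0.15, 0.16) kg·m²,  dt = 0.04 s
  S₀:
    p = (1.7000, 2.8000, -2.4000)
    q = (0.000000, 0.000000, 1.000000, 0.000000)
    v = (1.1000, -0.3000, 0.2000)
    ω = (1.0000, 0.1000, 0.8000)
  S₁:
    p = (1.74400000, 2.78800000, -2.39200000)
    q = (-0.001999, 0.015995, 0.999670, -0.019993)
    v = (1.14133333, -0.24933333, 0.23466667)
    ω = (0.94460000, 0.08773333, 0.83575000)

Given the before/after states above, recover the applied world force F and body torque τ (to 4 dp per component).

ω₁ − ω₀ = (-0.05540000, -0.01226667, 0.03575000)
applied torque τ = (-0.1100, -0.1100, 0.1500)
v₁ − v₀ = (0.04133333, 0.05066667, 0.03466667)
F = m·Δv/dt = (3.1000, 3.8000, 2.6000)

F = (3.1000, 3.8000, 2.6000)
τ = (-0.1100, -0.1100, 0.1500)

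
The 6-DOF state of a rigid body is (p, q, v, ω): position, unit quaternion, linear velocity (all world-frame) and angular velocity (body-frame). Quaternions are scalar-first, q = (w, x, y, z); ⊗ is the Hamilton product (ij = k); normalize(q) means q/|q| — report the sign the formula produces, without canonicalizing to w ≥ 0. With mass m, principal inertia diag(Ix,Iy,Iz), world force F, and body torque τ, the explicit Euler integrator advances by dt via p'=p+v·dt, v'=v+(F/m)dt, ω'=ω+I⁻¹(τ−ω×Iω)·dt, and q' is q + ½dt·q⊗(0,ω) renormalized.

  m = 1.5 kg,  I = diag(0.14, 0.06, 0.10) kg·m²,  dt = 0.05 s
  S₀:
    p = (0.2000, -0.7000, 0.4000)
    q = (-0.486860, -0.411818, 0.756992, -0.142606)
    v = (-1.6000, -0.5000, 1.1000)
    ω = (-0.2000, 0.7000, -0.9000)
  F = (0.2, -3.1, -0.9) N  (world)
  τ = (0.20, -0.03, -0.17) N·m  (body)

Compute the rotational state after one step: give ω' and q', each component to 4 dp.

ω' = (-0.1196, 0.6690, -0.9906)
q' = (-0.5052, -0.4237, 0.7396, -0.1350)

precession coupling ω×(Iω) = (-0.0252, 0.0072, 0.0112)
(τ − ω×Iω)/I = (1.6086, -0.6200, -1.8120)
ω + α·dt = (-0.1196, 0.6690, -0.9906)
q⊗(0,ω) = (-0.7406034, -0.4840966, -0.6829170, 0.3012998)
q' = normalize(q + ½dt·q⊗(0,ω)) = (-0.5052, -0.4237, 0.7396, -0.1350)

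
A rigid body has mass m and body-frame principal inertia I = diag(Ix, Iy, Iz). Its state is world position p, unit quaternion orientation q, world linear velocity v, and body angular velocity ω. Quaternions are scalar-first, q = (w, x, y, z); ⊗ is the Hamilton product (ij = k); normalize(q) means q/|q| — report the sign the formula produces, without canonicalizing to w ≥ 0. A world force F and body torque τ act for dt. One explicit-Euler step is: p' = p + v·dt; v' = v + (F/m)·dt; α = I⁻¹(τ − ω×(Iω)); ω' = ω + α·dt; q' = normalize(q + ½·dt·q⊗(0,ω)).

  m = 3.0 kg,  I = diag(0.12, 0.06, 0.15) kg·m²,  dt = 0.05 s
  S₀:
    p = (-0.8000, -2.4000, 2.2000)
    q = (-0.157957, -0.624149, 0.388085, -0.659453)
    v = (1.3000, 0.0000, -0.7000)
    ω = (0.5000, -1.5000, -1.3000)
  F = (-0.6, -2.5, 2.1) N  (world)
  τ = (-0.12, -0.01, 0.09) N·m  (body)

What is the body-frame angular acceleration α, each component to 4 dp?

gyro term ω×Iω = (0.1755, 0.0195, 0.0450)
α = I⁻¹(τ − ω×Iω) = (-2.4625, -0.4917, 0.3000)

α = (-2.4625, -0.4917, 0.3000)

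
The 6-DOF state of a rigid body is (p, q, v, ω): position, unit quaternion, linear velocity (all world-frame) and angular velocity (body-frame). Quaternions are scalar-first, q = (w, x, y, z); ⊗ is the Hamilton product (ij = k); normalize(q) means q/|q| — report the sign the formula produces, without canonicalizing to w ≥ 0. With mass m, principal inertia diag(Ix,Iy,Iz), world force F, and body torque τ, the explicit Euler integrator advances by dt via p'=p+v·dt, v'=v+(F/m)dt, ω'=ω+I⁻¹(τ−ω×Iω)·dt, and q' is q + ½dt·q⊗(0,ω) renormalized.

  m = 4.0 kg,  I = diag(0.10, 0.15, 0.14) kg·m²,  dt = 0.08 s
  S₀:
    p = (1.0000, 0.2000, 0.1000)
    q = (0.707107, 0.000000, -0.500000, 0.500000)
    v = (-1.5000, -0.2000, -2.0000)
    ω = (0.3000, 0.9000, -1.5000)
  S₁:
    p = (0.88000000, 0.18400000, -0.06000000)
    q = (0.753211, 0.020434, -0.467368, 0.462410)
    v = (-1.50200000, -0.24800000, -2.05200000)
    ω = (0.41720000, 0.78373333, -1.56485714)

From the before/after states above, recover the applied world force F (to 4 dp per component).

F = (-0.1000, -2.4000, -2.6000)

v₁ − v₀ = (-0.00200000, -0.04800000, -0.05200000)
applied force F = (-0.1000, -2.4000, -2.6000)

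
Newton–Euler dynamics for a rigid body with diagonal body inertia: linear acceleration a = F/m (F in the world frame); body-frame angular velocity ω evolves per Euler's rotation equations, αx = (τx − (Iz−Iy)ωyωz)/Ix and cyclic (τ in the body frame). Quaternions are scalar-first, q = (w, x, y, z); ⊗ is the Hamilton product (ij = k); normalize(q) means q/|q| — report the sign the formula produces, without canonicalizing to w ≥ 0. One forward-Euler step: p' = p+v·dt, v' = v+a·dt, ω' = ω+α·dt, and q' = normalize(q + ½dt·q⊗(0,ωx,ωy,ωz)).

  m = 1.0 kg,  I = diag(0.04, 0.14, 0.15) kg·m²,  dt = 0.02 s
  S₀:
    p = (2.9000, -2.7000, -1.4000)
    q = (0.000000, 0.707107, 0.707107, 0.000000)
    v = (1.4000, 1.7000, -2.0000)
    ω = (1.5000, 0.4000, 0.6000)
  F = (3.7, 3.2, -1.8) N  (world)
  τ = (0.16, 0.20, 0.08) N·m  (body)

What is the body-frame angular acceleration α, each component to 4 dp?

α = (3.9400, 2.1357, 0.1333)

ω×(Iω) gyroscopic = (0.0024, -0.0990, 0.0600)
angular accel α = (3.9400, 2.1357, 0.1333)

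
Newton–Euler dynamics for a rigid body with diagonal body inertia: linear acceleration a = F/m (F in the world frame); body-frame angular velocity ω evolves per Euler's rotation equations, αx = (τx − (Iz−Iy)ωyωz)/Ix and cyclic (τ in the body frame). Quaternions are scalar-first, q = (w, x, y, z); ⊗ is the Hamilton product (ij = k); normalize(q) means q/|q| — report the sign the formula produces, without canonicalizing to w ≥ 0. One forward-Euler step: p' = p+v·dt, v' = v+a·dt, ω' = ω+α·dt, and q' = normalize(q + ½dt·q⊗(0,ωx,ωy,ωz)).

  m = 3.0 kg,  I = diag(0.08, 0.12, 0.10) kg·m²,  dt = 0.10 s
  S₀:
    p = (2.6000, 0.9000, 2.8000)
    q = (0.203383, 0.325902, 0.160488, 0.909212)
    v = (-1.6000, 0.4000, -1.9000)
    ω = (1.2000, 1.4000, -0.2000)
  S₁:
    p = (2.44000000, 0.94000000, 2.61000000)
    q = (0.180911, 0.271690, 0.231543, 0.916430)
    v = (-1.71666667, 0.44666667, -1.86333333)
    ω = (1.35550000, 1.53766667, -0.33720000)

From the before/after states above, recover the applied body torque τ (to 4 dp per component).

Δω = ω₁−ω₀ = (0.15550000, 0.13766667, -0.13720000)
τ = I·(Δω/dt) + ω₀×(Iω₀) = (0.1300, 0.1700, -0.0700)

τ = (0.1300, 0.1700, -0.0700)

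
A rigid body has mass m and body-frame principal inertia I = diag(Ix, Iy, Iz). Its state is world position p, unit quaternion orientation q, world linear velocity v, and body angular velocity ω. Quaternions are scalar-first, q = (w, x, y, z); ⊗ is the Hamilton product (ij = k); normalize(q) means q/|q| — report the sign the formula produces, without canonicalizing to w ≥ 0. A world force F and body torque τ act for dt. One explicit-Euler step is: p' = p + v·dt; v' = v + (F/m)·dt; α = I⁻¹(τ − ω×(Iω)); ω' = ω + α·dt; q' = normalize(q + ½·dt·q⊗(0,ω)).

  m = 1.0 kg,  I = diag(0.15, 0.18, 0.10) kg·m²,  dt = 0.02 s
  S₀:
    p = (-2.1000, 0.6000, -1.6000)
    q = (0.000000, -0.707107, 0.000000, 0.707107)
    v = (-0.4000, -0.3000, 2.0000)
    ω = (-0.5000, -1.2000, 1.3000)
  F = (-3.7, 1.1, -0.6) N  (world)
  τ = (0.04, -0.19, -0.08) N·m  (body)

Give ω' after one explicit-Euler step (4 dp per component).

ω×(Iω) gyroscopic = (0.1248, -0.0325, 0.0180)
angular accel α = (-0.5653, -0.8750, -0.9800)
ω + α·dt = (-0.5113, -1.2175, 1.2804)

ω' = (-0.5113, -1.2175, 1.2804)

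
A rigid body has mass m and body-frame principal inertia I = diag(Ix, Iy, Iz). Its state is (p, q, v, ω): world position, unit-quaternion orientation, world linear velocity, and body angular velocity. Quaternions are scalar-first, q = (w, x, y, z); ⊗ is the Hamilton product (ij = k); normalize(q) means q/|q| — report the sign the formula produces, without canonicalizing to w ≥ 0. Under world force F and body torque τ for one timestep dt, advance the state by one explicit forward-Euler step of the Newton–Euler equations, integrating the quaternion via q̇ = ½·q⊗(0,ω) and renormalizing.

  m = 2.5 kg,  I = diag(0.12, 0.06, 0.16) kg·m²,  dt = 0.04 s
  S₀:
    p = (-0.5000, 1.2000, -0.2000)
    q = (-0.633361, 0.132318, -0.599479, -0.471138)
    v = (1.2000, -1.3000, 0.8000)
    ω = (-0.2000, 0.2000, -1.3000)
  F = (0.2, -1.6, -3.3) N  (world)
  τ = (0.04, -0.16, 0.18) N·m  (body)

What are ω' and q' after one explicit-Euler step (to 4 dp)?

α = I⁻¹(τ − ω×Iω) = (0.5500, -2.4933, 1.1100)
ω + α·dt = (-0.1780, 0.1003, -1.2556)
q⊗(0,ω) = (-0.4661200, 1.0002225, 0.1395688, 0.7299371)
q' = normalize(q + ½dt·q⊗(0,ω)) = (-0.6425, 0.1523, -0.5965, -0.4564)

ω' = (-0.1780, 0.1003, -1.2556)
q' = (-0.6425, 0.1523, -0.5965, -0.4564)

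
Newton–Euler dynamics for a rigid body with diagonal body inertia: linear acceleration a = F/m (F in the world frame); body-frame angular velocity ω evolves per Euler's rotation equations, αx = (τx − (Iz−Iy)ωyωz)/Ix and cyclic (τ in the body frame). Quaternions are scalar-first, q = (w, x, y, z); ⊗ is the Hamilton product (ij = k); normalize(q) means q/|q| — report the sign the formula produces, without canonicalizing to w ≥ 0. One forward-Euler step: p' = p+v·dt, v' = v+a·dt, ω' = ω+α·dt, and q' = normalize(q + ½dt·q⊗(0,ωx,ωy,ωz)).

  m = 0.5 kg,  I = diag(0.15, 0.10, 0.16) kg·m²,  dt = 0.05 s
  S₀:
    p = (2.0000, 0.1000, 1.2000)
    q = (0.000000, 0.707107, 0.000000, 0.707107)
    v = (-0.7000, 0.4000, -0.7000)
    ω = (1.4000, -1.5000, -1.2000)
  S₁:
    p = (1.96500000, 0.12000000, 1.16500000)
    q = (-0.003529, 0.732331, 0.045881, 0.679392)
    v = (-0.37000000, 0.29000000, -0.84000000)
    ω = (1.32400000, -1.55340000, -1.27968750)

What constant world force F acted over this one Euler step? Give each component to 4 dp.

F = (3.3000, -1.1000, -1.4000)

velocity change Δv = (0.33000000, -0.11000000, -0.14000000)
F = m·Δv/dt = (3.3000, -1.1000, -1.4000)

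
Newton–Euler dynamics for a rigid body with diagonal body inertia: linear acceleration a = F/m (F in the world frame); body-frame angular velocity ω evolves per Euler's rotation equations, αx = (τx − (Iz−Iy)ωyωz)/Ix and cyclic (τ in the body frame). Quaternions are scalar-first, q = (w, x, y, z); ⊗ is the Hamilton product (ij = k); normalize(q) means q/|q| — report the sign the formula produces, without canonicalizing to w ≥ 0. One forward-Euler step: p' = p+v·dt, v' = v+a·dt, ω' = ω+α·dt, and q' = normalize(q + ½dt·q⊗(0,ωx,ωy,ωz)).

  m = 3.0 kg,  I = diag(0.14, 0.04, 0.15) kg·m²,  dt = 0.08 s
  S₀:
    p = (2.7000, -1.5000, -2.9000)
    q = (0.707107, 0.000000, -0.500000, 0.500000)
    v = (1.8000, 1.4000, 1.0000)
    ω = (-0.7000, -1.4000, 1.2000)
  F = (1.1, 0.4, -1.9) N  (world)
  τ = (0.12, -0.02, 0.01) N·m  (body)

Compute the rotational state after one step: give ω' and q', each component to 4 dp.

ω' = (-0.5258, -1.4568, 1.2576)
q' = (0.6531, -0.0158, -0.5519, 0.5183)

(τ − ω×Iω)/I = (2.1771, -0.7100, 0.7200)
ω' = ω + α·dt = (-0.5258, -1.4568, 1.2576)
2q̇ = q⊗(0,ω) = (-1.3000000, -0.3949749, -1.3399498, 0.4985284)
q' = normalize(q + ½dt·q⊗(0,ω)) = (0.6531, -0.0158, -0.5519, 0.5183)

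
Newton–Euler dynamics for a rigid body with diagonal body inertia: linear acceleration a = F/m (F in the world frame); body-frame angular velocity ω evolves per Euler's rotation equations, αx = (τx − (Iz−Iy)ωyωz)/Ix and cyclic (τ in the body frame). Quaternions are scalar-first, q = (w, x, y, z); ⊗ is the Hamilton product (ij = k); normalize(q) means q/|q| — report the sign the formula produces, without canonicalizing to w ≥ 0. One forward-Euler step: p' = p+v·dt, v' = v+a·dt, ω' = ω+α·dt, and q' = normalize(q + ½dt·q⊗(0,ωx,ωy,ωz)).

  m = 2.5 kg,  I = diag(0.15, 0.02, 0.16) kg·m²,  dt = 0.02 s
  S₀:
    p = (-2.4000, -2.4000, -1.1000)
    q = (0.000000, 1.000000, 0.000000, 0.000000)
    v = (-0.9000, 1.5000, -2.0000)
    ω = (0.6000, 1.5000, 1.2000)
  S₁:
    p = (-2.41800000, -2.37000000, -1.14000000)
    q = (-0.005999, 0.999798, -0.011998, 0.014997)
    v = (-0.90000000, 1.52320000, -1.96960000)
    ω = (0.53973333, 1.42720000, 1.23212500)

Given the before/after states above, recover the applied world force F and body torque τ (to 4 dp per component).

velocity change Δv = (0.00000000, 0.02320000, 0.03040000)
applied force F = (0.0000, 2.9000, 3.8000)
rate change Δω = (-0.06026667, -0.07280000, 0.03212500)
gyro term ω₀×Iω₀ = (0.2520, -0.0072, -0.1170)
I·α + gyro = (-0.2000, -0.0800, 0.1400)

F = (0.0000, 2.9000, 3.8000)
τ = (-0.2000, -0.0800, 0.1400)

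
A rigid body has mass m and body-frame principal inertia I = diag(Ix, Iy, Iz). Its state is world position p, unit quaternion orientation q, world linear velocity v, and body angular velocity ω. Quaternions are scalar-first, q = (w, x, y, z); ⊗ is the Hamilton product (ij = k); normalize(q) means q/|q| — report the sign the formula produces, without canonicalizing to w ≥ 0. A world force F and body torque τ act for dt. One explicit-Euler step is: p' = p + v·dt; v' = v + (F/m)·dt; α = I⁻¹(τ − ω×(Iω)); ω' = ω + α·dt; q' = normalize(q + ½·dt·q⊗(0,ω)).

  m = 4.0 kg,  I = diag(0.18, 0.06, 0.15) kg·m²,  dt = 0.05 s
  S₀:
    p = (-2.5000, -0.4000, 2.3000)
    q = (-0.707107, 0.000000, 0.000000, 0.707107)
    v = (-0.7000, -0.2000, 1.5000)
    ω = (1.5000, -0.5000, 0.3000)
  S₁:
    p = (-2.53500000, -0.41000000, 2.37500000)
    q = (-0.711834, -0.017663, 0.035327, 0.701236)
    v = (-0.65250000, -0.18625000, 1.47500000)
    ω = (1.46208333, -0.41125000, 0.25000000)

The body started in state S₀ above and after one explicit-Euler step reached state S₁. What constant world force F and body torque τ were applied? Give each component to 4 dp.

rate change Δω = (-0.03791667, 0.08875000, -0.05000000)
τ = I·(Δω/dt) + ω₀×(Iω₀) = (-0.1500, 0.1200, -0.0600)
v₁ − v₀ = (0.04750000, 0.01375000, -0.02500000)
m·(v₁−v₀)/dt = (3.8000, 1.1000, -2.0000)

F = (3.8000, 1.1000, -2.0000)
τ = (-0.1500, 0.1200, -0.0600)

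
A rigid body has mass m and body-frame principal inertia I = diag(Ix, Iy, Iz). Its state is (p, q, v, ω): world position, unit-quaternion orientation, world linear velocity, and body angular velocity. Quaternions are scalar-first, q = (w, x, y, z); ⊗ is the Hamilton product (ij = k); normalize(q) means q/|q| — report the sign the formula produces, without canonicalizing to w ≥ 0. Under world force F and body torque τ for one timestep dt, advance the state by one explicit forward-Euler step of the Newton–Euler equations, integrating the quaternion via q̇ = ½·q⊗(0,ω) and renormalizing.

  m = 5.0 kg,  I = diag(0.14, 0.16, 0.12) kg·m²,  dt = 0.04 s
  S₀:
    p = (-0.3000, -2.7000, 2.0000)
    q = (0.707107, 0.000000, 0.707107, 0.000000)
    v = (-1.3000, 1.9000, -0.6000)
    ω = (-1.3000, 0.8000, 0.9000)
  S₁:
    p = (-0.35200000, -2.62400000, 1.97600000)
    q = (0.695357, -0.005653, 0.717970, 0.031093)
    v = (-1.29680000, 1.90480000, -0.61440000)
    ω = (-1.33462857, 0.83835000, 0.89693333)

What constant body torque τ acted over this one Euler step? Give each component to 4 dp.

ω₁ − ω₀ = (-0.03462857, 0.03835000, -0.00306667)
applied torque τ = (-0.1500, 0.1300, -0.0300)

τ = (-0.1500, 0.1300, -0.0300)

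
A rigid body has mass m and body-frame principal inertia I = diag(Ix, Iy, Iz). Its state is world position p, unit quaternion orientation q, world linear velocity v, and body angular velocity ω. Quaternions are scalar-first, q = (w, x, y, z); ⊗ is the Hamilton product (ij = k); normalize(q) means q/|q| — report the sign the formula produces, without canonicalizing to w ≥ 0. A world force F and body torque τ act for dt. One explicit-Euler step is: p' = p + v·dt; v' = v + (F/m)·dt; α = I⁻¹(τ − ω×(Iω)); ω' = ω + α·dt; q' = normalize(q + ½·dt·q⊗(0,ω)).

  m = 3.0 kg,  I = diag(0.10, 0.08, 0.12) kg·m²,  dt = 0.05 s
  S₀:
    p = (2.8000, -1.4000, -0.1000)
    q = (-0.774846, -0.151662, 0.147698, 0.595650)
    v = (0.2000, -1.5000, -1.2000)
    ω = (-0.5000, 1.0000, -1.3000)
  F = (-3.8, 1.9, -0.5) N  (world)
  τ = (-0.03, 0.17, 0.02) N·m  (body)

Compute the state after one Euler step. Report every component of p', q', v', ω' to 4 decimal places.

precession coupling ω×(Iω) = (-0.0520, -0.0130, 0.0100)
α = I⁻¹(τ − ω×Iω) = (0.2200, 2.2875, 0.0833)
ω + α·dt = (-0.4890, 1.1144, -1.2958)
2q̇ = q⊗(0,ω) = (0.5508160, -0.4002344, -1.2698316, 0.9294868)
q' = normalize(q + ½dt·q⊗(0,ω)) = (-0.7604, -0.1615, 0.1158, 0.6183)
a = (-1.2667, 0.6333, -0.1667)
p + v·dt = (2.8100, -1.4750, -0.1600)
new velocity v' = (0.1367, -1.4683, -1.2083)

p' = (2.8100, -1.4750, -0.1600)
q' = (-0.7604, -0.1615, 0.1158, 0.6183)
v' = (0.1367, -1.4683, -1.2083)
ω' = (-0.4890, 1.1144, -1.2958)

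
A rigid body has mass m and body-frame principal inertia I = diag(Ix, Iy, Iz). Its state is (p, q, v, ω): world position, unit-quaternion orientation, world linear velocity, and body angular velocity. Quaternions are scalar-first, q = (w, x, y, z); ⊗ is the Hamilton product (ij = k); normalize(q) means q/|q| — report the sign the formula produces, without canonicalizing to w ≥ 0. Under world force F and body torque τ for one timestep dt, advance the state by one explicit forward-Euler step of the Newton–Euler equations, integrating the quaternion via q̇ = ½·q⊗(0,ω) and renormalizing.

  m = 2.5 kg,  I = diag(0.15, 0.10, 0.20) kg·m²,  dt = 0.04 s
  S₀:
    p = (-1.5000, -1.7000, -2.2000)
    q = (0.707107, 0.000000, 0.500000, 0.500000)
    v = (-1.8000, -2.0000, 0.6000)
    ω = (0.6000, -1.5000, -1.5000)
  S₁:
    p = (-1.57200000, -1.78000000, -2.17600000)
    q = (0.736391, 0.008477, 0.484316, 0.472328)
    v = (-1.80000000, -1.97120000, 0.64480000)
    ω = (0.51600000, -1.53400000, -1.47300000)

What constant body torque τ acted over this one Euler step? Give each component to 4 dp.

τ = (-0.0900, -0.0400, 0.1800)

ω₁ − ω₀ = (-0.08400000, -0.03400000, 0.02700000)
gyro term ω₀×Iω₀ = (0.2250, 0.0450, 0.0450)
I·α + gyro = (-0.0900, -0.0400, 0.1800)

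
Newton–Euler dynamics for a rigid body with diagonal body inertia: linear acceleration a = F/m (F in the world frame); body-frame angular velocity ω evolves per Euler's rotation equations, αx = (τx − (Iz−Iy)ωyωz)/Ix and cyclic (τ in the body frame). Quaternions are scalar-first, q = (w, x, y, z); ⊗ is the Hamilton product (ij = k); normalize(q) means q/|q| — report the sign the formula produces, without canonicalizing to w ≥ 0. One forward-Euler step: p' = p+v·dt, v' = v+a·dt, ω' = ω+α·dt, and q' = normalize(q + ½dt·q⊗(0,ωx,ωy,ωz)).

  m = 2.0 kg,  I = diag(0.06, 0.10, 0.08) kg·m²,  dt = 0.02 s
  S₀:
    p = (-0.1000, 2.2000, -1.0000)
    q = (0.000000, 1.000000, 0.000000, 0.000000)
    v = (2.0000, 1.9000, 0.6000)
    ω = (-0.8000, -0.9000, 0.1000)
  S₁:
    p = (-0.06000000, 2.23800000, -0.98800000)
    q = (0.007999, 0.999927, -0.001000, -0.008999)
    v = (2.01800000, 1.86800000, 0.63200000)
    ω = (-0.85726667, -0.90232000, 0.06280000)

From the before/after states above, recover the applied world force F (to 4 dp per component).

velocity change Δv = (0.01800000, -0.03200000, 0.03200000)
applied force F = (1.8000, -3.2000, 3.2000)

F = (1.8000, -3.2000, 3.2000)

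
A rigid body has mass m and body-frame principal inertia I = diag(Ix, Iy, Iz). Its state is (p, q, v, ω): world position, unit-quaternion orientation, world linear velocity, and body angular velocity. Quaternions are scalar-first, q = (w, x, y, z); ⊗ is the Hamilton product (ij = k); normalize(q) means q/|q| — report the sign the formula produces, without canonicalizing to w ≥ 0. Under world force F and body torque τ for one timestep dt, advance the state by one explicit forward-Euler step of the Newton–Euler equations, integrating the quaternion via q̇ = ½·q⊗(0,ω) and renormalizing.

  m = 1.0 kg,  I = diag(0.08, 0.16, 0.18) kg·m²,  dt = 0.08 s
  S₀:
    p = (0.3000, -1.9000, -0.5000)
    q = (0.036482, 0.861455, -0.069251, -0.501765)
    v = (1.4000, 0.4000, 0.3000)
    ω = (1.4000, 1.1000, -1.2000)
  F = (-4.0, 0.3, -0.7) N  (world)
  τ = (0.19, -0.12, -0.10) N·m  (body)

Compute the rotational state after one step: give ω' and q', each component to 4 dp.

precession coupling ω×(Iω) = (-0.0264, 0.1680, 0.1232)
angular accel α = (2.7050, -1.8000, -1.2400)
ω' = ω + α·dt = (1.6164, 0.9560, -1.2992)
2q̇ = q⊗(0,ω) = (-1.7319789, 0.6861175, 0.3714052, 1.0007735)
q + ½dt·q⊗(0,ω), renormalized = (-0.0327, 0.8856, -0.0542, -0.4600)

ω' = (1.6164, 0.9560, -1.2992)
q' = (-0.0327, 0.8856, -0.0542, -0.4600)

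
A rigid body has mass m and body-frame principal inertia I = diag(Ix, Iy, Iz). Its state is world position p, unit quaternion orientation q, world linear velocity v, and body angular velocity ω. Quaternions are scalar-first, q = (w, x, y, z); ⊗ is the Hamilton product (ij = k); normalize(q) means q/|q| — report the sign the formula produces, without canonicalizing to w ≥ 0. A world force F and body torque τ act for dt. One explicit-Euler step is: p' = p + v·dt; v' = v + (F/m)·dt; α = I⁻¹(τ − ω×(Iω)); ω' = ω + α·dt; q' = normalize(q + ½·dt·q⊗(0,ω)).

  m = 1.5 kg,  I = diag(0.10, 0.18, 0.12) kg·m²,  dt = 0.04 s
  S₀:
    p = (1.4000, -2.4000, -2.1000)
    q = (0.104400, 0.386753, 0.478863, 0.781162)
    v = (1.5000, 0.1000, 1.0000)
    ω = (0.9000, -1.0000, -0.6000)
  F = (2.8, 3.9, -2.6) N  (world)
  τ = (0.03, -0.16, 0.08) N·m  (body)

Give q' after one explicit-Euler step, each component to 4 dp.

q' = (0.1163, 0.3983, 0.4953, 0.7632)

2q̇ = q⊗(0,ω) = (0.5994825, 0.5878042, 0.8306976, -0.8803697)
q + ½dt·q⊗(0,ω), renormalized = (0.1163, 0.3983, 0.4953, 0.7632)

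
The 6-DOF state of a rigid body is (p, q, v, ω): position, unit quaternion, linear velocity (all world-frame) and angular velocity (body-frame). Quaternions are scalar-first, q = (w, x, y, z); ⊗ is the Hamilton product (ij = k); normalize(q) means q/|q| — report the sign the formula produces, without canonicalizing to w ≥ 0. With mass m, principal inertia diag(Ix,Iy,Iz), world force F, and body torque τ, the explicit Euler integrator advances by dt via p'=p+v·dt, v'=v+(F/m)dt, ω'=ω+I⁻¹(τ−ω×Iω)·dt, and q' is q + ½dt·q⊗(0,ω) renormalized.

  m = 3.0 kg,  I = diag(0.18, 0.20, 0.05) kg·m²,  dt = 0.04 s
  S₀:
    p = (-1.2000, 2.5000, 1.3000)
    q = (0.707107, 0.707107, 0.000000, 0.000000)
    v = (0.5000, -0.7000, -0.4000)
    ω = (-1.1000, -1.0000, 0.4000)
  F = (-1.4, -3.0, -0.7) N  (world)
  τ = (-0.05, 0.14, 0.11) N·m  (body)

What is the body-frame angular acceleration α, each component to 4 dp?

α = (-0.6111, 0.9860, 1.7600)

gyro term ω×Iω = (0.0600, -0.0572, 0.0220)
angular accel α = (-0.6111, 0.9860, 1.7600)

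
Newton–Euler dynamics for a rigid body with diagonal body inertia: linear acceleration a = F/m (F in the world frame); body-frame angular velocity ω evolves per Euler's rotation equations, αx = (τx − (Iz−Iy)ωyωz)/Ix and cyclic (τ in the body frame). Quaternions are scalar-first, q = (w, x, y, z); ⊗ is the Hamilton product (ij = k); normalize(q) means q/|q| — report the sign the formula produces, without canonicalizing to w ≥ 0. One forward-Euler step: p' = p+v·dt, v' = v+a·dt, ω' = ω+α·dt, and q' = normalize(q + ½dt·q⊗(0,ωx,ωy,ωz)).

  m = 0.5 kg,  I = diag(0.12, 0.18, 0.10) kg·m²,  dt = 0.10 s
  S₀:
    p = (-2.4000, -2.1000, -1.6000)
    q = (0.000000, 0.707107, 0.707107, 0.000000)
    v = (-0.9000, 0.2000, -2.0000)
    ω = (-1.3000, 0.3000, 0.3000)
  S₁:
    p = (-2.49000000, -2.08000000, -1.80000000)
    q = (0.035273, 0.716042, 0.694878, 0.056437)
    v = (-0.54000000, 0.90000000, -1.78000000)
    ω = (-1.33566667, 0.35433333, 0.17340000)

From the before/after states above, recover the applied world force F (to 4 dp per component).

v₁ − v₀ = (0.36000000, 0.70000000, 0.22000000)
F = m·Δv/dt = (1.8000, 3.5000, 1.1000)

F = (1.8000, 3.5000, 1.1000)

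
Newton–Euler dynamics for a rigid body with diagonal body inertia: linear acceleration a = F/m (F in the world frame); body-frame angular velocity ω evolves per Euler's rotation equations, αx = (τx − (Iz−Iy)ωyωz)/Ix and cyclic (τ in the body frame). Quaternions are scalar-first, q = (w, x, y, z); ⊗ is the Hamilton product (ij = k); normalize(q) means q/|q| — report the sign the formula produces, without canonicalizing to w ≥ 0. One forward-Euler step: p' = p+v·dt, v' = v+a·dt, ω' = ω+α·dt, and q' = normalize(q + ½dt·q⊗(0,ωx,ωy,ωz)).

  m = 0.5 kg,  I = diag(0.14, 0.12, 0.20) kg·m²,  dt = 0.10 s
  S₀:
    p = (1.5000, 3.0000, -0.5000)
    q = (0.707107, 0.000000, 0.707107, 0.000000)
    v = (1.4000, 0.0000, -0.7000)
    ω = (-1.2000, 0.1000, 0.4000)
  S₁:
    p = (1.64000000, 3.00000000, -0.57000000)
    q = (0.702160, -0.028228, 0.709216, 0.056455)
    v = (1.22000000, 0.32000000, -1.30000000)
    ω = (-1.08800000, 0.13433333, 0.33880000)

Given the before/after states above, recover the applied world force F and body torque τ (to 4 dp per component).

F = (-0.9000, 1.6000, -3.0000)
τ = (0.1600, 0.0700, -0.1200)

Δω = ω₁−ω₀ = (0.11200000, 0.03433333, -0.06120000)
precession coupling = (0.0032, 0.0288, 0.0024)
I·α + gyro = (0.1600, 0.0700, -0.1200)
velocity change Δv = (-0.18000000, 0.32000000, -0.60000000)
m·(v₁−v₀)/dt = (-0.9000, 1.6000, -3.0000)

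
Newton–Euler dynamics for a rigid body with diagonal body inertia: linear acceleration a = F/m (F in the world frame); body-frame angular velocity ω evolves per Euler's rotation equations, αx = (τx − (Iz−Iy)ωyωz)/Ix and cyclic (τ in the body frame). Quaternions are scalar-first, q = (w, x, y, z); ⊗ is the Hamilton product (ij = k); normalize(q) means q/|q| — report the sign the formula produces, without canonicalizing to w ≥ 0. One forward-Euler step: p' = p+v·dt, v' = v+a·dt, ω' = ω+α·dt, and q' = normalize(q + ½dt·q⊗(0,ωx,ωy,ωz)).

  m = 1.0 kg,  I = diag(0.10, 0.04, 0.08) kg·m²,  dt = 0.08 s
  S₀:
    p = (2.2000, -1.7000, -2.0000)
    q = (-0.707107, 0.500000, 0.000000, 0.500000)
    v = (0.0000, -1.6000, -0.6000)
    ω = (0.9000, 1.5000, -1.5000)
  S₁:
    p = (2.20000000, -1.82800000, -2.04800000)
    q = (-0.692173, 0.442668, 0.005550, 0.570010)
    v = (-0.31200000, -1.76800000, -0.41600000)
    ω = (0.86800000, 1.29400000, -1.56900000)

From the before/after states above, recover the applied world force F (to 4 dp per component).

F = (-3.9000, -2.1000, 2.3000)

velocity change Δv = (-0.31200000, -0.16800000, 0.18400000)
m·(v₁−v₀)/dt = (-3.9000, -2.1000, 2.3000)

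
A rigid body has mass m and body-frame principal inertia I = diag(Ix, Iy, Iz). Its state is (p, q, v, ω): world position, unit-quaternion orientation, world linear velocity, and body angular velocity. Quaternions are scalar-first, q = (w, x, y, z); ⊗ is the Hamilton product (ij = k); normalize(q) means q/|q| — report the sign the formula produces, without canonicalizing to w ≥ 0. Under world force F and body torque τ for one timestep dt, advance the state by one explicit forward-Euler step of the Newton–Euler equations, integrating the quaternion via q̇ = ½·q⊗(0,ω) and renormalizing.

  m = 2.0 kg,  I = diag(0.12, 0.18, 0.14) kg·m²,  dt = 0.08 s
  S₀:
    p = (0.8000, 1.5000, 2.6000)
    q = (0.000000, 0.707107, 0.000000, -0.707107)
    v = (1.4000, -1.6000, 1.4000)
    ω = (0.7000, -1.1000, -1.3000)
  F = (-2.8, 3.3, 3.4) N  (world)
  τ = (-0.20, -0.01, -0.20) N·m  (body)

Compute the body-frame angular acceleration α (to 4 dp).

α = (-1.1900, -0.1567, -1.0986)

gyro term ω×Iω = (-0.0572, 0.0182, -0.0462)
angular accel α = (-1.1900, -0.1567, -1.0986)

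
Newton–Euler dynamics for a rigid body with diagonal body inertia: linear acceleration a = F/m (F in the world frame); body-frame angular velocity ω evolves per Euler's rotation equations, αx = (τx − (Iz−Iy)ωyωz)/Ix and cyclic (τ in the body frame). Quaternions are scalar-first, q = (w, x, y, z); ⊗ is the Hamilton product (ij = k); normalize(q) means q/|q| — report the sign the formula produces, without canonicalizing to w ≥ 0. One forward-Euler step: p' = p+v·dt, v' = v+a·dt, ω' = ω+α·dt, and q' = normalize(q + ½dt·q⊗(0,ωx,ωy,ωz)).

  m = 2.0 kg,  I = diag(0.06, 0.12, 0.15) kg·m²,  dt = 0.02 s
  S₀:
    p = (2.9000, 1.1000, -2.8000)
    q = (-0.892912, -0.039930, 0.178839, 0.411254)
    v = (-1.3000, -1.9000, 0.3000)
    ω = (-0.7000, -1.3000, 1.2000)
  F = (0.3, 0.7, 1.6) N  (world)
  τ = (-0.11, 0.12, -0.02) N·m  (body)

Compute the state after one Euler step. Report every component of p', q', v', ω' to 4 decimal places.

a = (0.1500, 0.3500, 0.8000)
new position p' = (2.8740, 1.0620, -2.7940)
v + (F/m)dt = (-1.2970, -1.8930, 0.3160)
gyro term ω×Iω = (-0.0468, 0.0756, 0.0546)
α = I⁻¹(τ − ω×Iω) = (-1.0533, 0.3700, -0.4973)
new body rate ω' = (-0.7211, -1.2926, 1.1901)
Hamilton product q⊗(0,ω) = (-0.2889651, 1.3742754, 0.9208238, -0.8943981)
q' = normalize(q + ½dt·q⊗(0,ω)) = (-0.8956, -0.0262, 0.1880, 0.4022)

p' = (2.8740, 1.0620, -2.7940)
q' = (-0.8956, -0.0262, 0.1880, 0.4022)
v' = (-1.2970, -1.8930, 0.3160)
ω' = (-0.7211, -1.2926, 1.1901)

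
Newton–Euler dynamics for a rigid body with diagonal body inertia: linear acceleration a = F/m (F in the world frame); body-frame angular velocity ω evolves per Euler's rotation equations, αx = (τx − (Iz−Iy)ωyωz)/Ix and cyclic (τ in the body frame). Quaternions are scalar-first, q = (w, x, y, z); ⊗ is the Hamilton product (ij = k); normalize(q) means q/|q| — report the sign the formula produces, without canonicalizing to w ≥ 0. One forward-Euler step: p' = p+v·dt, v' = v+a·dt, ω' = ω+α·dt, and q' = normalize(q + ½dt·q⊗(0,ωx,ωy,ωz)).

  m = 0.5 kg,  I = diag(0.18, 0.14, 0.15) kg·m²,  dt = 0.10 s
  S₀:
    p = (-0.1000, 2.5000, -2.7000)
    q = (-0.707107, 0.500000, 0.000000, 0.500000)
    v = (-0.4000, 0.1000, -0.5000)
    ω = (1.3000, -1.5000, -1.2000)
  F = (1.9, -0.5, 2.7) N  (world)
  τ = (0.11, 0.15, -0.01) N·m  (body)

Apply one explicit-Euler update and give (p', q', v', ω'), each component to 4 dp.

p' = (-0.1400, 2.5100, -2.7500)
q' = (-0.7049, 0.4883, 0.1148, 0.5016)
v' = (-0.0200, 0.0000, 0.0400)
ω' = (1.3511, -1.3594, -1.2587)

gyro term ω×Iω = (0.0180, -0.0468, 0.0780)
angular accel α = (0.5111, 1.4057, -0.5867)
ω + α·dt = (1.3511, -1.3594, -1.2587)
q⊗(0,ω) = (-0.0500000, -0.1692391, 2.3106605, 0.0985284)
q' = normalize(q + ½dt·q⊗(0,ω)) = (-0.7049, 0.4883, 0.1148, 0.5016)
linear accel F/m = (3.8000, -1.0000, 5.4000)
new position p' = (-0.1400, 2.5100, -2.7500)
new velocity v' = (-0.0200, 0.0000, 0.0400)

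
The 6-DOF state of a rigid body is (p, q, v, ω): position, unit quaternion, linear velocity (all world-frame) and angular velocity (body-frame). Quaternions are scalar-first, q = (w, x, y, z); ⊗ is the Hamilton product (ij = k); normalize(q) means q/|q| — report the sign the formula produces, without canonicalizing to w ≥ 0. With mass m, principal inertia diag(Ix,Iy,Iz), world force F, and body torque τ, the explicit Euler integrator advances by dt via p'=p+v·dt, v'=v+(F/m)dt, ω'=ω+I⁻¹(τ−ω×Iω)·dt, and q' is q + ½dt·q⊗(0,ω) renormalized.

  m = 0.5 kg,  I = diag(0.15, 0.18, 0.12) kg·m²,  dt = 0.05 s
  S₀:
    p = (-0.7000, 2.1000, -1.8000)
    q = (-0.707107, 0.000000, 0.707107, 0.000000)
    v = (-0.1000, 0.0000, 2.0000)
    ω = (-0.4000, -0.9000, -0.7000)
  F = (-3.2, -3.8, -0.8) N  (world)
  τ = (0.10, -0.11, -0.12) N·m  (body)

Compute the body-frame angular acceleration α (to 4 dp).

precession coupling ω×(Iω) = (-0.0378, 0.0084, 0.0108)
angular accel α = (0.9187, -0.6578, -1.0900)

α = (0.9187, -0.6578, -1.0900)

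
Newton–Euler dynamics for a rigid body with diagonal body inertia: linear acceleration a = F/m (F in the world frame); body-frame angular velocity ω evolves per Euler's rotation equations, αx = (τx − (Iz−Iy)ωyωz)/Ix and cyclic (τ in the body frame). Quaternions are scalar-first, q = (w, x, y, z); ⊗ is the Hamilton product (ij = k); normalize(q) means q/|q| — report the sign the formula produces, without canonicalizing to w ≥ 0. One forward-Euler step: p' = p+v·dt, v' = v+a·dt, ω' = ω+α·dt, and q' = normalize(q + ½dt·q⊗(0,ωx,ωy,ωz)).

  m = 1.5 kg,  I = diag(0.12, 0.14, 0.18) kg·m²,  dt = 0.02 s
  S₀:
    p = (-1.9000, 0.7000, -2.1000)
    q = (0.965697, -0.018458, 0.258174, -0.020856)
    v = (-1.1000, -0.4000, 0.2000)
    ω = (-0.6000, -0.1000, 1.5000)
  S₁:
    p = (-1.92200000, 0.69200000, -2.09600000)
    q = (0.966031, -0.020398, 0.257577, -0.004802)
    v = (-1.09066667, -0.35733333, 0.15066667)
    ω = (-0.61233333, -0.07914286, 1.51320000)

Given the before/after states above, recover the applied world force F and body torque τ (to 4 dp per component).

F = (0.7000, 3.2000, -3.7000)
τ = (-0.0800, 0.2000, 0.1200)

Δω = ω₁−ω₀ = (-0.01233333, 0.02085714, 0.01320000)
τ = I·(Δω/dt) + ω₀×(Iω₀) = (-0.0800, 0.2000, 0.1200)
v₁ − v₀ = (0.00933333, 0.04266667, -0.04933333)
F = m·Δv/dt = (0.7000, 3.2000, -3.7000)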